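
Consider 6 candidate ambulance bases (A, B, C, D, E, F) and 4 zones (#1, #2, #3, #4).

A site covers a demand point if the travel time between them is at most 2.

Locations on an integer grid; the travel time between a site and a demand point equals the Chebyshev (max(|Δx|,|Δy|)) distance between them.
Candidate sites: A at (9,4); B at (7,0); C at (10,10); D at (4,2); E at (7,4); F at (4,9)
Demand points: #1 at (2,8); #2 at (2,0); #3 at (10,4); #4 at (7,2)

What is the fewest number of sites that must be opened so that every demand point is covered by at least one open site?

3

Coverage sets (demand points within 2 of each site):
  A: {#3, #4}
  B: {#4}
  C: {}
  D: {#2}
  E: {#4}
  F: {#1}
No 2 sites suffice: every size-2 union leaves at least one demand point uncovered.
But {A, D, F} covers everything, so the minimum is 3.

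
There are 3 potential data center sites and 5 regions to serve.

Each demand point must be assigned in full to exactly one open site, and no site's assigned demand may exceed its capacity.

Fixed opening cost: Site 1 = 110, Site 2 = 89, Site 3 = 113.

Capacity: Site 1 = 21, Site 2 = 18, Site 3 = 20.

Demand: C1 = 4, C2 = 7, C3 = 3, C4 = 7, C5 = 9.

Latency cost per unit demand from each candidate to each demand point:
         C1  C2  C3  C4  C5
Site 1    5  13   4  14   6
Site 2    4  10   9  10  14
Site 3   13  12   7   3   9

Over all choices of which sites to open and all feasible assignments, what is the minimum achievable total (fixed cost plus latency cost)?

Open {Site 2, Site 3}; cheapest assignment that respects the capacities:
  Site 2 (cap 18, load 11): C1, C2 — cost 4×4 + 7×10 = 86
  Site 3 (cap 20, load 19): C3, C4, C5 — cost 3×7 + 7×3 + 9×9 = 123
  Shipping 209, fixed 202 → total 411.
  Any other capacity-feasible assignment to {Site 2, Site 3} ships for at least 209.
Compare {Site 1, Site 3}: its best feasible assignment gives total 414.
Compare {Site 1, Site 2}: its best feasible assignment gives total 421.
Every other set of open sites that can feasibly serve all demand totals ≥ 414 even under its best assignment. Minimum: 411.

411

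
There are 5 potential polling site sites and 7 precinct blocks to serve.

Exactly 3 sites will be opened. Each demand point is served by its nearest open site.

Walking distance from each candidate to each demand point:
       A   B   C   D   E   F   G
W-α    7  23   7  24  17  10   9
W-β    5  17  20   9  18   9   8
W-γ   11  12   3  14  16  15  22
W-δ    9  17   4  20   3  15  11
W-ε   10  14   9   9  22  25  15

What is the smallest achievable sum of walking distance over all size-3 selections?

49

Open {W-β, W-γ, W-δ}.
  A→W-β 5, B→W-γ 12, C→W-γ 3, D→W-β 9, E→W-δ 3, F→W-β 9, G→W-β 8  ⇒ total 49.
Compare {W-β, W-δ, W-ε}: total 52.
Compare {W-α, W-β, W-δ}: total 55.
No size-3 selection does better; minimum is 49.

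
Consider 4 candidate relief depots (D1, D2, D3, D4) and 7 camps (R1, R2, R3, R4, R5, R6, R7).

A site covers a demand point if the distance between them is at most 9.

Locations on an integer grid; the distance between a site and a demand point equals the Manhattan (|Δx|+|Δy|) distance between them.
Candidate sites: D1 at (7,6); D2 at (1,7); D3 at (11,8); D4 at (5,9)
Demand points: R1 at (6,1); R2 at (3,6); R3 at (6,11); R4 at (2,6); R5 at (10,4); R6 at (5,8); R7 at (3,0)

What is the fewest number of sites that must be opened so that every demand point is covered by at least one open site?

2

Coverage sets (demand points within 9 of each site):
  D1: {R1, R2, R3, R4, R5, R6}
  D2: {R2, R3, R4, R6, R7}
  D3: {R3, R5, R6}
  D4: {R1, R2, R3, R4, R6}
No single site covers all 7 demand points.
But {D1, D2} covers everything, so the minimum is 2.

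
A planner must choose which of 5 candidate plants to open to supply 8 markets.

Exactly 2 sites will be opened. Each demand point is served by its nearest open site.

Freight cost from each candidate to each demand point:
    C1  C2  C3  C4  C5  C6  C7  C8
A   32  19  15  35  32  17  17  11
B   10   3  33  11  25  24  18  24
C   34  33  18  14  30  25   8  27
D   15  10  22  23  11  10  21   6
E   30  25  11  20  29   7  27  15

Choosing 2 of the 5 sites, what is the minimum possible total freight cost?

Open {B, D}.
  C1→B 10, C2→B 3, C3→D 22, C4→B 11, C5→D 11, C6→D 10, C7→B 18, C8→D 6  ⇒ total 91.
Compare {C, D}: total 92.
Compare {B, E}: total 100.
No size-2 selection does better; minimum is 91.

91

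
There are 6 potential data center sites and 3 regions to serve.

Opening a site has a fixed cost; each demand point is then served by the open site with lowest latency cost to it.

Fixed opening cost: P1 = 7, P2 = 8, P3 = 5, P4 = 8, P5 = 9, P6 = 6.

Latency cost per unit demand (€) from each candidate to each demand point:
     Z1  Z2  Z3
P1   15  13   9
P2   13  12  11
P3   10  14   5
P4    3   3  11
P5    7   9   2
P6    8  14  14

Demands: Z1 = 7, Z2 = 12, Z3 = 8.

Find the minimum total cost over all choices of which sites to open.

Open {P4, P5}: assign each demand point to its cheapest open site.
  Z1→P4 7×3=21, Z2→P4 12×3=36, Z3→P5 8×2=16
  latency cost 73, fixed 17 → total 90.
Compare {P3, P4, P5}: latency cost 73 + fixed 22 = 95.
Compare {P4, P5, P6}: latency cost 73 + fixed 23 = 96.
Compare {P1, P4, P5}: latency cost 73 + fixed 24 = 97.
All other subsets cost ≥ 95. Minimum total cost: 90.

90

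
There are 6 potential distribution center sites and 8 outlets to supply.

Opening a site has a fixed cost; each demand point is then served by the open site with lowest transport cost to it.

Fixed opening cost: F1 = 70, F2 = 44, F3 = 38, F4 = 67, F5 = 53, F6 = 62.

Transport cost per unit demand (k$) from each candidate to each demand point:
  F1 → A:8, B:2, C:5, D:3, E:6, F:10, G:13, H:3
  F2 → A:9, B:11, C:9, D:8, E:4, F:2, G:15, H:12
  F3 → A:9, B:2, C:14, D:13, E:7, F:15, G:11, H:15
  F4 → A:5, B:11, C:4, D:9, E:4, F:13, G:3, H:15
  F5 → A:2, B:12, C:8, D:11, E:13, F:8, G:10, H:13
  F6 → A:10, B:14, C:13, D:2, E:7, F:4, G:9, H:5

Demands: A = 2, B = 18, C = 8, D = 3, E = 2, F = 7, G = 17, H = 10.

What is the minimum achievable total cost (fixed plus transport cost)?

Open {F1, F2, F4}: assign each demand point to its cheapest open site.
  A→F4 2×5=10, B→F1 18×2=36, C→F4 8×4=32, D→F1 3×3=9, E→F2 2×4=8, F→F2 7×2=14, G→F4 17×3=51, H→F1 10×3=30
  transport cost 190, fixed 181 → total 371.
Compare {F1, F4}: transport cost 246 + fixed 137 = 383.
Compare {F3, F4, F6}: transport cost 221 + fixed 167 = 388.
Compare {F1, F4, F6}: transport cost 201 + fixed 199 = 400.
All other subsets cost ≥ 383. Minimum total cost: 371.

371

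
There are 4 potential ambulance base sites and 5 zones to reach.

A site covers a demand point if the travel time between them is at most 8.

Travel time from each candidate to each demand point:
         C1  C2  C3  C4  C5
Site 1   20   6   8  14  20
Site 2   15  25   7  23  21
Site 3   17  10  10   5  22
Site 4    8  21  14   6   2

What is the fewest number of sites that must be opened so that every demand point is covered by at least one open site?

Coverage sets (demand points within 8 of each site):
  Site 1: {C2, C3}
  Site 2: {C3}
  Site 3: {C4}
  Site 4: {C1, C4, C5}
No single site covers all 5 demand points.
But {Site 1, Site 4} covers everything, so the minimum is 2.

2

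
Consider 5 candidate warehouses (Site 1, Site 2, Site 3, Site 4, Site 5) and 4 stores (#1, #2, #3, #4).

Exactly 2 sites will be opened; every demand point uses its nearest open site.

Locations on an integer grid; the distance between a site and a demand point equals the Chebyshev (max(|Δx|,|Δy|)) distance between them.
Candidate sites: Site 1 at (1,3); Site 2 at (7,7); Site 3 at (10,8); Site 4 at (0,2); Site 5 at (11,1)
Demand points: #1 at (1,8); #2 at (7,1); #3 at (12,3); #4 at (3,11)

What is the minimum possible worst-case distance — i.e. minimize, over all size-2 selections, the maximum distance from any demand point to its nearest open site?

6

Open {Site 1, Site 2}.
  Farthest demand point is #2 at distance 6 (to Site 1); all others are ≤ 6.
With {Site 2, Site 3} the worst case is 6.
With {Site 2, Site 4} the worst case is 6.
No size-2 selection achieves below 6.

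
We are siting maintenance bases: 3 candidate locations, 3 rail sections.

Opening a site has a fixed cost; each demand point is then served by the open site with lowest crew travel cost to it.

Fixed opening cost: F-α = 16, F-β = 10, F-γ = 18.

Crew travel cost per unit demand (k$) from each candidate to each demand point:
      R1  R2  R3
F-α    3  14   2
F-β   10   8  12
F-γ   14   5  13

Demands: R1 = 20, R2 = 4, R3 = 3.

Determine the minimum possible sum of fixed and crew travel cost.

120

Open {F-α, F-γ}: assign each demand point to its cheapest open site.
  R1→F-α 20×3=60, R2→F-γ 4×5=20, R3→F-α 3×2=6
  crew travel cost 86, fixed 34 → total 120.
Compare {F-α, F-β}: crew travel cost 98 + fixed 26 = 124.
Compare {F-α, F-β, F-γ}: crew travel cost 86 + fixed 44 = 130.
Compare {F-α}: crew travel cost 122 + fixed 16 = 138.
All other subsets cost ≥ 124. Minimum total cost: 120.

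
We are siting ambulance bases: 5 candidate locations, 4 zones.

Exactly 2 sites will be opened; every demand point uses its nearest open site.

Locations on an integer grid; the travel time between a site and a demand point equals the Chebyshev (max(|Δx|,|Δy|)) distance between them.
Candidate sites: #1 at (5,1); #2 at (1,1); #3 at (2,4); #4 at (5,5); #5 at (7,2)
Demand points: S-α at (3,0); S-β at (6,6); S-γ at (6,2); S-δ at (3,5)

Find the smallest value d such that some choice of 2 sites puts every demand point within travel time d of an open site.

2

Open {#1, #4}.
  Farthest demand point is S-α at travel time 2 (to #1); all others are ≤ 2.
With {#2, #4} the worst case is 3.
With {#1, #3} the worst case is 4.
No size-2 selection achieves below 2.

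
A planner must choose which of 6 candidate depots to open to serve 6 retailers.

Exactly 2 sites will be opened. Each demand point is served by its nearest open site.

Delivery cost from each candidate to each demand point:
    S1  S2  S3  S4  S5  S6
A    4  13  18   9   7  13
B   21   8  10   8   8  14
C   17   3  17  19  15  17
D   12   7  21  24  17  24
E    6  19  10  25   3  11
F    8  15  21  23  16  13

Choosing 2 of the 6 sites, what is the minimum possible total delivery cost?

Open {B, E}.
  S1→E 6, S2→B 8, S3→B 10, S4→B 8, S5→E 3, S6→E 11  ⇒ total 46.
Compare {A, B}: total 50.
Compare {A, E}: total 50.
No size-2 selection does better; minimum is 46.

46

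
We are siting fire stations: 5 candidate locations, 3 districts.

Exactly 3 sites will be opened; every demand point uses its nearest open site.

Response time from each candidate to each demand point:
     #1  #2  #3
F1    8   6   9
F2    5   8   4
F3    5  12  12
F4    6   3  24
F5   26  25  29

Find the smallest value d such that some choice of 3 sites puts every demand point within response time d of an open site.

Open {F1, F2, F4}.
  Farthest demand point is #1 at response time 5 (to F2); all others are ≤ 5.
With {F2, F3, F4} the worst case is 5.
With {F2, F4, F5} the worst case is 5.
No size-3 selection achieves below 5.

5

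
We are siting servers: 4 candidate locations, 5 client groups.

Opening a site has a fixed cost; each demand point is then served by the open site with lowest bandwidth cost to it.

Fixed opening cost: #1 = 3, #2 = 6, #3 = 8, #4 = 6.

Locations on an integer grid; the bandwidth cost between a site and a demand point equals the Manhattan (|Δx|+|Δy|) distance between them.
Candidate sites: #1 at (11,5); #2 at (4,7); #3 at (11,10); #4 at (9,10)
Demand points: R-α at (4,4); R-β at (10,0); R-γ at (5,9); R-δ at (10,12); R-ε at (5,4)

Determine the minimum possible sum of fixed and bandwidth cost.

33

Open {#1, #2}: assign each demand point to its cheapest open site.
  R-α→#2 3, R-β→#1 6, R-γ→#2 3, R-δ→#1 8, R-ε→#2 4
  bandwidth cost 24, fixed 9 → total 33.
Compare {#1, #2, #4}: bandwidth cost 19 + fixed 15 = 34.
Compare {#2, #4}: bandwidth cost 24 + fixed 12 = 36.
Compare {#1, #2, #3}: bandwidth cost 19 + fixed 17 = 36.
All other subsets cost ≥ 34. Minimum total cost: 33.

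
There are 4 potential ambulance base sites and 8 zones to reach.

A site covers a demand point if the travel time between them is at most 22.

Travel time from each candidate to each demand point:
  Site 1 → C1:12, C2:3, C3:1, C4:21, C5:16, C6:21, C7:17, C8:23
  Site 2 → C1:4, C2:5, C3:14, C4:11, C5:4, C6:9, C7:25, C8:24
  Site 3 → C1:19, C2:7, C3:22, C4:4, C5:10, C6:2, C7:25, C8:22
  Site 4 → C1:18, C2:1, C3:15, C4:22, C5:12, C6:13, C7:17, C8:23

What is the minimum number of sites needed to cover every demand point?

Coverage sets (demand points within 22 of each site):
  Site 1: {C1, C2, C3, C4, C5, C6, C7}
  Site 2: {C1, C2, C3, C4, C5, C6}
  Site 3: {C1, C2, C3, C4, C5, C6, C8}
  Site 4: {C1, C2, C3, C4, C5, C6, C7}
No single site covers all 8 demand points.
But {Site 1, Site 3} covers everything, so the minimum is 2.

2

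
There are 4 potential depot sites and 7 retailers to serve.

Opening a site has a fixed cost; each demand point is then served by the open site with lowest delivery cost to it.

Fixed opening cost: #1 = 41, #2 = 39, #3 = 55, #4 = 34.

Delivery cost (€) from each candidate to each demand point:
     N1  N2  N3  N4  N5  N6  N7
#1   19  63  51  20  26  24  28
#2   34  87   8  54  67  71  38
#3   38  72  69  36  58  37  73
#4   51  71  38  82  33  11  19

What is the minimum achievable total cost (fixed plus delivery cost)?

268

Open {#1, #2}: assign each demand point to its cheapest open site.
  N1→#1 19, N2→#1 63, N3→#2 8, N4→#1 20, N5→#1 26, N6→#1 24, N7→#1 28
  delivery cost 188, fixed 80 → total 268.
Compare {#1, #4}: delivery cost 196 + fixed 75 = 271.
Compare {#1}: delivery cost 231 + fixed 41 = 272.
Compare {#1, #2, #4}: delivery cost 166 + fixed 114 = 280.
All other subsets cost ≥ 271. Minimum total cost: 268.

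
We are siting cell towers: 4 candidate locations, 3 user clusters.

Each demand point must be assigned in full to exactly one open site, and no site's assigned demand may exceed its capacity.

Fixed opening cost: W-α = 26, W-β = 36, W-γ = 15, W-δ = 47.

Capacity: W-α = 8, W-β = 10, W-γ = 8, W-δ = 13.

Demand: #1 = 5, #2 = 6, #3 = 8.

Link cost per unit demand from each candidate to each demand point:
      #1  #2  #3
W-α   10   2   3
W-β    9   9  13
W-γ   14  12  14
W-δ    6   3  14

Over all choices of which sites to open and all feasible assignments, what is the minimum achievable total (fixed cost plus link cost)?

Open {W-α, W-δ}; cheapest assignment that respects the capacities:
  W-α (cap 8, load 8): #3 — cost 8×3 = 24
  W-δ (cap 13, load 11): #1, #2 — cost 5×6 + 6×3 = 48
  Shipping 72, fixed 73 → total 145.
  Any other capacity-feasible assignment to {W-α, W-δ} ships for at least 72.
Compare {W-α, W-γ, W-δ}: its best feasible assignment gives total 160.
Compare {W-α, W-β, W-δ}: its best feasible assignment gives total 181.
Every other set of open sites that can feasibly serve all demand totals ≥ 160 even under its best assignment. Minimum: 145.

145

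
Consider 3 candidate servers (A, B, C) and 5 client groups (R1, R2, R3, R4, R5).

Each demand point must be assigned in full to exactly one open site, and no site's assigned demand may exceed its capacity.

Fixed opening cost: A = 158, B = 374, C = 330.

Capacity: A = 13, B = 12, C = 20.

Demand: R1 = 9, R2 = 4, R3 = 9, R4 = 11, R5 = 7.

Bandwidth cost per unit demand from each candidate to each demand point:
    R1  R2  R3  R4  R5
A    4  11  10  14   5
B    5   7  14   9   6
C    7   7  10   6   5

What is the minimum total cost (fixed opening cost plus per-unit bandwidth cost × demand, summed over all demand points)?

1124

Open {A, B, C}; cheapest assignment that respects the capacities:
  A (cap 13, load 9): R1 — cost 9×4 = 36
  B (cap 12, load 11): R2, R5 — cost 4×7 + 7×6 = 70
  C (cap 20, load 20): R3, R4 — cost 9×10 + 11×6 = 156
  Shipping 262, fixed 862 → total 1124.
  Any other capacity-feasible assignment to {A, B, C} ships for at least 262.
Total demand is 40 and no other set of sites has combined capacity ≥ 40, so {A, B, C} is the only feasible choice of open sites. Minimum: 1124.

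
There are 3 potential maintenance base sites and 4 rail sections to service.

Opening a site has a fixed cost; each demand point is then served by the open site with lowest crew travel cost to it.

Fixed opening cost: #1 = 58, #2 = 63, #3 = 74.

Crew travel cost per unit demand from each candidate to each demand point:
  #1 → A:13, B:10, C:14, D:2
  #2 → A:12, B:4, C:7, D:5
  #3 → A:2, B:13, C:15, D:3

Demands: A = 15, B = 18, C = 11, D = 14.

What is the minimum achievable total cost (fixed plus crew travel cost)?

358

Open {#2, #3}: assign each demand point to its cheapest open site.
  A→#3 15×2=30, B→#2 18×4=72, C→#2 11×7=77, D→#3 14×3=42
  crew travel cost 221, fixed 137 → total 358.
Compare {#1, #2, #3}: crew travel cost 207 + fixed 195 = 402.
Compare {#2}: crew travel cost 399 + fixed 63 = 462.
Compare {#1, #2}: crew travel cost 357 + fixed 121 = 478.
All other subsets cost ≥ 402. Minimum total cost: 358.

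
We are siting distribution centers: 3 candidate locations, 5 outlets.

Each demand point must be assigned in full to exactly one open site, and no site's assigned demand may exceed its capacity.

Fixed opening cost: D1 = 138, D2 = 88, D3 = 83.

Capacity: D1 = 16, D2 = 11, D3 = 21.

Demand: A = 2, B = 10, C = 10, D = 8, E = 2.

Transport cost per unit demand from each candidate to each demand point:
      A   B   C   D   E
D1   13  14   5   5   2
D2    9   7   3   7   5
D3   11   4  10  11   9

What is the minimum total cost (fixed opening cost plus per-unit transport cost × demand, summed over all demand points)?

425

Open {D1, D3}; cheapest assignment that respects the capacities:
  D1 (cap 16, load 12): C, E — cost 10×5 + 2×2 = 54
  D3 (cap 21, load 20): A, B, D — cost 2×11 + 10×4 + 8×11 = 150
  Shipping 204, fixed 221 → total 425.
  Any other capacity-feasible assignment to {D1, D3} ships for at least 204.
Compare {D1, D2, D3}: its best feasible assignment gives total 445.
Every other set of open sites that can feasibly serve all demand totals ≥ 445 even under its best assignment. Minimum: 425.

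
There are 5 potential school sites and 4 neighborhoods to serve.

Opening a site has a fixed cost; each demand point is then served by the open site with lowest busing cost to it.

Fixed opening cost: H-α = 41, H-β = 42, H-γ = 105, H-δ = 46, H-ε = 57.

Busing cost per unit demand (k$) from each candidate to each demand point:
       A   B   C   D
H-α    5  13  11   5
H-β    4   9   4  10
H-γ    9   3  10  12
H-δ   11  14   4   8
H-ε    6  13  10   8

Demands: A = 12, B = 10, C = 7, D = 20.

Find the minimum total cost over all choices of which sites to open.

349

Open {H-α, H-β}: assign each demand point to its cheapest open site.
  A→H-β 12×4=48, B→H-β 10×9=90, C→H-β 7×4=28, D→H-α 20×5=100
  busing cost 266, fixed 83 → total 349.
Compare {H-α, H-β, H-γ}: busing cost 206 + fixed 188 = 394.
Compare {H-α, H-β, H-δ}: busing cost 266 + fixed 129 = 395.
Compare {H-α, H-δ}: busing cost 318 + fixed 87 = 405.
All other subsets cost ≥ 394. Minimum total cost: 349.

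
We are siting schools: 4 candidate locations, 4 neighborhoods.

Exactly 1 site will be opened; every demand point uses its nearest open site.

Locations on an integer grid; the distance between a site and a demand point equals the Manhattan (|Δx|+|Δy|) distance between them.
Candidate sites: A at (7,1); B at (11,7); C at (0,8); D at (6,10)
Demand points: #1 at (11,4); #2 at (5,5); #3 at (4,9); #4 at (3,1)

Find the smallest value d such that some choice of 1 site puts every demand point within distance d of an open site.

Open {A}.
  Farthest demand point is #3 at distance 11 (to A); all others are ≤ 11.
With {D} the worst case is 12.
With {B} the worst case is 14.
No size-1 selection achieves below 11.

11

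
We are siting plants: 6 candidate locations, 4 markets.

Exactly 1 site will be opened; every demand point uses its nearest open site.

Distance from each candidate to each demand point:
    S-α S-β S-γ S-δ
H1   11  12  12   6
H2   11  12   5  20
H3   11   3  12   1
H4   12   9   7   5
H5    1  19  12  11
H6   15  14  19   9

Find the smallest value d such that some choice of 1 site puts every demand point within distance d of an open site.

12

Open {H1}.
  Farthest demand point is S-β at distance 12 (to H1); all others are ≤ 12.
With {H3} the worst case is 12.
With {H4} the worst case is 12.
No size-1 selection achieves below 12.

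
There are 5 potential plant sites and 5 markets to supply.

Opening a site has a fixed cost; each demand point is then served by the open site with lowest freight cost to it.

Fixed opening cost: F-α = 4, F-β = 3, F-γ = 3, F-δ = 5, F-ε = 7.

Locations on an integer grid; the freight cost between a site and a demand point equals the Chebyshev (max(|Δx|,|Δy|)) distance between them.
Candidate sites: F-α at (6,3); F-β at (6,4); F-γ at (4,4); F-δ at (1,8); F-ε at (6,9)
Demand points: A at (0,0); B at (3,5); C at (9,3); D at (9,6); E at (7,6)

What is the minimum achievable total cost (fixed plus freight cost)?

19

Open {F-β, F-γ}: assign each demand point to its cheapest open site.
  A→F-γ 4, B→F-γ 1, C→F-β 3, D→F-β 3, E→F-β 2
  freight cost 13, fixed 6 → total 19.
Compare {F-β}: freight cost 17 + fixed 3 = 20.
Compare {F-γ}: freight cost 18 + fixed 3 = 21.
Compare {F-α, F-γ}: freight cost 14 + fixed 7 = 21.
All other subsets cost ≥ 20. Minimum total cost: 19.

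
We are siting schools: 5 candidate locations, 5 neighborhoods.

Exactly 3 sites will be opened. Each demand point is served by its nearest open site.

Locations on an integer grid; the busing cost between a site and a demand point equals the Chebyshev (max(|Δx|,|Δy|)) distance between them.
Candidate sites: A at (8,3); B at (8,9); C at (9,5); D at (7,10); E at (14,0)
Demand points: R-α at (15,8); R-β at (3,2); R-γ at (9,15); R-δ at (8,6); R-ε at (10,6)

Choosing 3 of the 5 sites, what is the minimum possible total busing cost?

18

Open {A, C, D}.
  R-α→C 6, R-β→A 5, R-γ→D 5, R-δ→C 1, R-ε→C 1  ⇒ total 18.
Compare {A, B, C}: total 19.
Compare {B, C, D}: total 19.
No size-3 selection does better; minimum is 18.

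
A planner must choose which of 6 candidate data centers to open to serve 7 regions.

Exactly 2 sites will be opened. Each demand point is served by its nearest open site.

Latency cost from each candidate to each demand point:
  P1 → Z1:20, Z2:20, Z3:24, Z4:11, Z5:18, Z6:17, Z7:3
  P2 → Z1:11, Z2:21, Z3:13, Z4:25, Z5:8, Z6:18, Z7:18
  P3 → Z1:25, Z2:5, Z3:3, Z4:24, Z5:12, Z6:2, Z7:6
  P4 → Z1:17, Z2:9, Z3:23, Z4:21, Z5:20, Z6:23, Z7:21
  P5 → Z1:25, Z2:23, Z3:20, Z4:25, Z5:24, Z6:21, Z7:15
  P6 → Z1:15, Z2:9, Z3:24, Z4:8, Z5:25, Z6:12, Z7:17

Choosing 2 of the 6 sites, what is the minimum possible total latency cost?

51

Open {P3, P6}.
  Z1→P6 15, Z2→P3 5, Z3→P3 3, Z4→P6 8, Z5→P3 12, Z6→P3 2, Z7→P3 6  ⇒ total 51.
Compare {P1, P3}: total 56.
Compare {P2, P3}: total 59.
No size-2 selection does better; minimum is 51.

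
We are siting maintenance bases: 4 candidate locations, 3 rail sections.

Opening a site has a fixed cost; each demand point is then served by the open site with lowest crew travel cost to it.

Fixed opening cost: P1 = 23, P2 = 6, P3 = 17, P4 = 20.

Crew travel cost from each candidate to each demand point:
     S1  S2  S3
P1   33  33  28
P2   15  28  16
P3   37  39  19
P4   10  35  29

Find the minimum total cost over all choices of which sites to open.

65

Open {P2}: assign each demand point to its cheapest open site.
  S1→P2 15, S2→P2 28, S3→P2 16
  crew travel cost 59, fixed 6 → total 65.
Compare {P2, P4}: crew travel cost 54 + fixed 26 = 80.
Compare {P2, P3}: crew travel cost 59 + fixed 23 = 82.
Compare {P1, P2}: crew travel cost 59 + fixed 29 = 88.
All other subsets cost ≥ 80. Minimum total cost: 65.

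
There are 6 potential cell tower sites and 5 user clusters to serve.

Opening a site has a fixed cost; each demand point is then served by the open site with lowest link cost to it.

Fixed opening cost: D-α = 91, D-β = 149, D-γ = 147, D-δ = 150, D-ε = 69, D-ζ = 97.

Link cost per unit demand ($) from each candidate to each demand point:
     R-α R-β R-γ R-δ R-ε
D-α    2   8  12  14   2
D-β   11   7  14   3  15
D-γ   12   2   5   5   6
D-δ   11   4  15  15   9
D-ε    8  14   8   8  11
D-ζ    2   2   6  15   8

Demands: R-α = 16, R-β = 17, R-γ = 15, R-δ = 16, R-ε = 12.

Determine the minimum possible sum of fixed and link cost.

Open {D-α, D-γ}: assign each demand point to its cheapest open site.
  R-α→D-α 16×2=32, R-β→D-γ 17×2=34, R-γ→D-γ 15×5=75, R-δ→D-γ 16×5=80, R-ε→D-α 12×2=24
  link cost 245, fixed 238 → total 483.
Compare {D-γ, D-ζ}: link cost 293 + fixed 244 = 537.
Compare {D-β, D-ζ}: link cost 300 + fixed 246 = 546.
Compare {D-ε, D-ζ}: link cost 380 + fixed 166 = 546.
All other subsets cost ≥ 537. Minimum total cost: 483.

483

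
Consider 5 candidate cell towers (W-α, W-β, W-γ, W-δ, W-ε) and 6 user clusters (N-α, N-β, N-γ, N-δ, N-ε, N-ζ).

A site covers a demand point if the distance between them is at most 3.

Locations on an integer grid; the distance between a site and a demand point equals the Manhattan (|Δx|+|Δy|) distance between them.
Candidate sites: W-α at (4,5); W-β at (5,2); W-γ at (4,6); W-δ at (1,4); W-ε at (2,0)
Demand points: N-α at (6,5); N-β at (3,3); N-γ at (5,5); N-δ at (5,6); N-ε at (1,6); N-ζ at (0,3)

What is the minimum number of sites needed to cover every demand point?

Coverage sets (demand points within 3 of each site):
  W-α: {N-α, N-β, N-γ, N-δ}
  W-β: {N-β, N-γ}
  W-γ: {N-α, N-γ, N-δ, N-ε}
  W-δ: {N-β, N-ε, N-ζ}
  W-ε: {}
No single site covers all 6 demand points.
But {W-α, W-δ} covers everything, so the minimum is 2.

2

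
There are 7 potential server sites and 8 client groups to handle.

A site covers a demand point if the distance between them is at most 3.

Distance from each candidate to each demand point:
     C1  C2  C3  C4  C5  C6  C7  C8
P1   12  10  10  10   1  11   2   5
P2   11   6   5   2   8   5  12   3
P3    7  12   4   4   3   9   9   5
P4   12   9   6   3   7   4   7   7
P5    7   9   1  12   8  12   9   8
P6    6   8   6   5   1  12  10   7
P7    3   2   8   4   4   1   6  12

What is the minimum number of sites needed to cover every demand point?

4

Coverage sets (demand points within 3 of each site):
  P1: {C5, C7}
  P2: {C4, C8}
  P3: {C5}
  P4: {C4}
  P5: {C3}
  P6: {C5}
  P7: {C1, C2, C6}
No 3 sites suffice: every size-3 union leaves at least one demand point uncovered.
But {P1, P2, P5, P7} covers everything, so the minimum is 4.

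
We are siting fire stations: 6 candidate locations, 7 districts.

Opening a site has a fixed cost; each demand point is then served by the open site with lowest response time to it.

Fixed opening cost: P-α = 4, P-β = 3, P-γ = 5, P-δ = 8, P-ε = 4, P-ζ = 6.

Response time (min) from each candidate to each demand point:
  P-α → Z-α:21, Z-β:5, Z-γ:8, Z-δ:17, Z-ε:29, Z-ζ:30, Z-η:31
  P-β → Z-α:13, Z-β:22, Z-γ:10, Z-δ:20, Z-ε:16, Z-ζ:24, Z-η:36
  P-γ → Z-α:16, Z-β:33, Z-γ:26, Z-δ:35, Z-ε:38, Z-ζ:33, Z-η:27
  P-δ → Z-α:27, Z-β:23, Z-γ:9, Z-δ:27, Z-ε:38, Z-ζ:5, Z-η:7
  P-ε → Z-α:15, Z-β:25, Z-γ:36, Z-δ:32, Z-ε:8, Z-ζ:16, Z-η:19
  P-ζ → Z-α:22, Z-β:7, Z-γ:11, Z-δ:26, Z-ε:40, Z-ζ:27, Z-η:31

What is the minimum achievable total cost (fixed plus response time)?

81

Open {P-α, P-δ, P-ε}: assign each demand point to its cheapest open site.
  Z-α→P-ε 15, Z-β→P-α 5, Z-γ→P-α 8, Z-δ→P-α 17, Z-ε→P-ε 8, Z-ζ→P-δ 5, Z-η→P-δ 7
  response time 65, fixed 16 → total 81.
Compare {P-α, P-β, P-δ, P-ε}: response time 63 + fixed 19 = 82.
Compare {P-α, P-β, P-δ}: response time 71 + fixed 15 = 86.
Compare {P-α, P-γ, P-δ, P-ε}: response time 65 + fixed 21 = 86.
All other subsets cost ≥ 82. Minimum total cost: 81.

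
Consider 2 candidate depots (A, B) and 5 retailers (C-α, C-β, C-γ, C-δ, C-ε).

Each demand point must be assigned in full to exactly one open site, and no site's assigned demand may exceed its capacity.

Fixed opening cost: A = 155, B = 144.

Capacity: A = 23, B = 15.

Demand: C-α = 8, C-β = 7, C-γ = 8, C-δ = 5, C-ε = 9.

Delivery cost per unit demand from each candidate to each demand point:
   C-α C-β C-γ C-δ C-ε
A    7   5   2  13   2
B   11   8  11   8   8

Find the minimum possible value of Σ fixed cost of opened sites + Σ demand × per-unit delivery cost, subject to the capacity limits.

518

Open {A, B}; cheapest assignment that respects the capacities:
  A (cap 23, load 23): C-α, C-β, C-γ — cost 8×7 + 7×5 + 8×2 = 107
  B (cap 15, load 14): C-δ, C-ε — cost 5×8 + 9×8 = 112
  Shipping 219, fixed 299 → total 518.
  Any other capacity-feasible assignment to {A, B} ships for at least 219.
Total demand is 37 and no other set of sites has combined capacity ≥ 37, so {A, B} is the only feasible choice of open sites. Minimum: 518.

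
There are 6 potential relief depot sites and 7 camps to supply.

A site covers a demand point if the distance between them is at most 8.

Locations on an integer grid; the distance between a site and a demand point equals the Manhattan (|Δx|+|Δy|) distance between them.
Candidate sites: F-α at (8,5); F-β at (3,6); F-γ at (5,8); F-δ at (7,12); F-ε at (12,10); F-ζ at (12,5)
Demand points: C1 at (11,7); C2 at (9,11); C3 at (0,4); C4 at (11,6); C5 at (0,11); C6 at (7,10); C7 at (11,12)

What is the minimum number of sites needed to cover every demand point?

2

Coverage sets (demand points within 8 of each site):
  F-α: {C1, C2, C4, C6}
  F-β: {C3, C4, C5, C6}
  F-γ: {C1, C2, C4, C5, C6}
  F-δ: {C2, C5, C6, C7}
  F-ε: {C1, C2, C4, C6, C7}
  F-ζ: {C1, C4, C7}
No single site covers all 7 demand points.
But {F-β, F-ε} covers everything, so the minimum is 2.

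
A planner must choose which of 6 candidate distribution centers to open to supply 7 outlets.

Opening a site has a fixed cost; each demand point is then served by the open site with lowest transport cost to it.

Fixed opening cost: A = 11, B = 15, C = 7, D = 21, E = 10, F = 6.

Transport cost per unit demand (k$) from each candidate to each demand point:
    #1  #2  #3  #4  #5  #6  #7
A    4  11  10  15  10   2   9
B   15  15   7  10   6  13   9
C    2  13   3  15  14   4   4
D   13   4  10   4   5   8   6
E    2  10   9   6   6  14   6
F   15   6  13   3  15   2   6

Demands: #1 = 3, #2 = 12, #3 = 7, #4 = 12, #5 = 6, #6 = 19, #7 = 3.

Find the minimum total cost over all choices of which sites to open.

225

Open {C, D, F}: assign each demand point to its cheapest open site.
  #1→C 3×2=6, #2→D 12×4=48, #3→C 7×3=21, #4→F 12×3=36, #5→D 6×5=30, #6→F 19×2=38, #7→C 3×4=12
  transport cost 191, fixed 34 → total 225.
Compare {C, D, E, F}: transport cost 191 + fixed 44 = 235.
Compare {A, C, D, F}: transport cost 191 + fixed 45 = 236.
Compare {B, C, D, F}: transport cost 191 + fixed 49 = 240.
All other subsets cost ≥ 235. Minimum total cost: 225.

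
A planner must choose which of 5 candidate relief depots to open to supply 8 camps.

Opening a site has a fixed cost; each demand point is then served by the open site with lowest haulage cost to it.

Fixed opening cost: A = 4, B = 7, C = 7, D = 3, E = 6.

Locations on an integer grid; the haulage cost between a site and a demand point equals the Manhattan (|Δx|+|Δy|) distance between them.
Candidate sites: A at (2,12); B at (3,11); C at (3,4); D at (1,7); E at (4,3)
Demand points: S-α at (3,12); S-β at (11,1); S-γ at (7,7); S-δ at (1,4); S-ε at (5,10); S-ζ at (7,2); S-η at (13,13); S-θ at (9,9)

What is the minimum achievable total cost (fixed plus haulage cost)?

Open {B, E}: assign each demand point to its cheapest open site.
  S-α→B 1, S-β→E 9, S-γ→E 7, S-δ→E 4, S-ε→B 3, S-ζ→E 4, S-η→B 12, S-θ→B 8
  haulage cost 48, fixed 13 → total 61.
Compare {A, E}: haulage cost 52 + fixed 10 = 62.
Compare {B, D, E}: haulage cost 46 + fixed 16 = 62.
Compare {A, D, E}: haulage cost 50 + fixed 13 = 63.
All other subsets cost ≥ 62. Minimum total cost: 61.

61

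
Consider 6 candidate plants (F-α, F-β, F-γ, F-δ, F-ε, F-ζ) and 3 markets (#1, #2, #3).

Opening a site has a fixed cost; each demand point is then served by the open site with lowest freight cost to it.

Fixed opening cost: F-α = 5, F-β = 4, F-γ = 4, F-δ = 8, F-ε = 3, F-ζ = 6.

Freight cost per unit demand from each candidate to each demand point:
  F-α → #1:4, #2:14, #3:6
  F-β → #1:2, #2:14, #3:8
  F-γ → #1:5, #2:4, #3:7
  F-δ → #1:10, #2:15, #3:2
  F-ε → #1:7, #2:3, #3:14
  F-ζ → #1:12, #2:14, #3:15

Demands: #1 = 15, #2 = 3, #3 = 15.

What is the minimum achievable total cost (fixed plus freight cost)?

Open {F-β, F-δ, F-ε}: assign each demand point to its cheapest open site.
  #1→F-β 15×2=30, #2→F-ε 3×3=9, #3→F-δ 15×2=30
  freight cost 69, fixed 15 → total 84.
Compare {F-β, F-γ, F-δ}: freight cost 72 + fixed 16 = 88.
Compare {F-β, F-γ, F-δ, F-ε}: freight cost 69 + fixed 19 = 88.
Compare {F-α, F-β, F-δ, F-ε}: freight cost 69 + fixed 20 = 89.
All other subsets cost ≥ 88. Minimum total cost: 84.

84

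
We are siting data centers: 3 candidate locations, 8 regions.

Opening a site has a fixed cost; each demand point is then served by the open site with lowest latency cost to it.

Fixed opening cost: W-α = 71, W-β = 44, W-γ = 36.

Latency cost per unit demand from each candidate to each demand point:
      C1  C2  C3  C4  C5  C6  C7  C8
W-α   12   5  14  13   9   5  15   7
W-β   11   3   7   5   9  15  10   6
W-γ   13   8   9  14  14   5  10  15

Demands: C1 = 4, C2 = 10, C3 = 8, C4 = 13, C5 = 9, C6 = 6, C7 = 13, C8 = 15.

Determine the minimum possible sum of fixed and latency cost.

Open {W-β, W-γ}: assign each demand point to its cheapest open site.
  C1→W-β 4×11=44, C2→W-β 10×3=30, C3→W-β 8×7=56, C4→W-β 13×5=65, C5→W-β 9×9=81, C6→W-γ 6×5=30, C7→W-β 13×10=130, C8→W-β 15×6=90
  latency cost 526, fixed 80 → total 606.
Compare {W-β}: latency cost 586 + fixed 44 = 630.
Compare {W-α, W-β}: latency cost 526 + fixed 115 = 641.
Compare {W-α, W-β, W-γ}: latency cost 526 + fixed 151 = 677.
All other subsets cost ≥ 630. Minimum total cost: 606.

606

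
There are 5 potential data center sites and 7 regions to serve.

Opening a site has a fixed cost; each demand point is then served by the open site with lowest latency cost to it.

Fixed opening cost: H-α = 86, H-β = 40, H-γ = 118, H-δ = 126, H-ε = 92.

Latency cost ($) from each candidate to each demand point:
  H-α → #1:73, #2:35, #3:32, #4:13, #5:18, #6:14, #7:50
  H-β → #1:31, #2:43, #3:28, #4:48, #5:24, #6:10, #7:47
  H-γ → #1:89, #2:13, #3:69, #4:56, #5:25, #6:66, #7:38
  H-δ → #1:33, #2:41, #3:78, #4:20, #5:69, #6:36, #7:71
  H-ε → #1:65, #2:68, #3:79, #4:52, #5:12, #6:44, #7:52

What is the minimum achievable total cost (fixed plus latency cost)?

271

Open {H-β}: assign each demand point to its cheapest open site.
  #1→H-β 31, #2→H-β 43, #3→H-β 28, #4→H-β 48, #5→H-β 24, #6→H-β 10, #7→H-β 47
  latency cost 231, fixed 40 → total 271.
Compare {H-α, H-β}: latency cost 182 + fixed 126 = 308.
Compare {H-α}: latency cost 235 + fixed 86 = 321.
Compare {H-β, H-γ}: latency cost 192 + fixed 158 = 350.
All other subsets cost ≥ 308. Minimum total cost: 271.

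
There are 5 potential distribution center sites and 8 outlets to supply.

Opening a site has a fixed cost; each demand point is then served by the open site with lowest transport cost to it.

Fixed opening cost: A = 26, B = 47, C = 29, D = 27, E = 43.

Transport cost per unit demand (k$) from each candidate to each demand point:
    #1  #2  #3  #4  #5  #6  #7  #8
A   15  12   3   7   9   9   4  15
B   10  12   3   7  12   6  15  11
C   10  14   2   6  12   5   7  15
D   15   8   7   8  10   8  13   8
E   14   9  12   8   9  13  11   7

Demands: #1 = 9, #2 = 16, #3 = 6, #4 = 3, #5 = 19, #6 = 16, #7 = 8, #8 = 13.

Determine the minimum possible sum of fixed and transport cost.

717

Open {A, C, D}: assign each demand point to its cheapest open site.
  #1→C 9×10=90, #2→D 16×8=128, #3→C 6×2=12, #4→C 3×6=18, #5→A 19×9=171, #6→C 16×5=80, #7→A 8×4=32, #8→D 13×8=104
  transport cost 635, fixed 82 → total 717.
Compare {C, D}: transport cost 678 + fixed 56 = 734.
Compare {C, E}: transport cost 662 + fixed 72 = 734.
Compare {A, C, E}: transport cost 638 + fixed 98 = 736.
All other subsets cost ≥ 734. Minimum total cost: 717.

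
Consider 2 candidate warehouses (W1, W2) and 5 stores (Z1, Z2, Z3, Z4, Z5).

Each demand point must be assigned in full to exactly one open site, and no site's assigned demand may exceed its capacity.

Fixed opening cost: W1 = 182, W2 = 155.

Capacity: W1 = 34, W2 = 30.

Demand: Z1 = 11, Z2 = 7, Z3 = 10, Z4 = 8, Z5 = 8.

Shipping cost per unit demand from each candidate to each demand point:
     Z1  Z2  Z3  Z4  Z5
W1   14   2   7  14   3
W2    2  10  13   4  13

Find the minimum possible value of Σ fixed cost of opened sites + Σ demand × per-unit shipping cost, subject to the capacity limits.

499

Open {W1, W2}; cheapest assignment that respects the capacities:
  W1 (cap 34, load 25): Z2, Z3, Z5 — cost 7×2 + 10×7 + 8×3 = 108
  W2 (cap 30, load 19): Z1, Z4 — cost 11×2 + 8×4 = 54
  Shipping 162, fixed 337 → total 499.
  Any other capacity-feasible assignment to {W1, W2} ships for at least 162.
Total demand is 44 and no other set of sites has combined capacity ≥ 44, so {W1, W2} is the only feasible choice of open sites. Minimum: 499.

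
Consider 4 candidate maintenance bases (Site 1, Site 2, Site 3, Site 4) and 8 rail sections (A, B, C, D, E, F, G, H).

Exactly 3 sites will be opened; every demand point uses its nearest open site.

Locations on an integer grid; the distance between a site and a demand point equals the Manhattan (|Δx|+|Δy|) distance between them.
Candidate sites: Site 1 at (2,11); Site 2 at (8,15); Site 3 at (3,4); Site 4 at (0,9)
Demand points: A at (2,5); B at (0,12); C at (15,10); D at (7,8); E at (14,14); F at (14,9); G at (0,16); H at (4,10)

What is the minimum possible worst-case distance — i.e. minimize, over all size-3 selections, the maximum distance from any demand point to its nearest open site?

Open {Site 1, Site 2, Site 3}.
  Farthest demand point is C at distance 12 (to Site 2); all others are ≤ 12.
With {Site 1, Site 2, Site 4} the worst case is 12.
With {Site 2, Site 3, Site 4} the worst case is 12.
No size-3 selection achieves below 12.

12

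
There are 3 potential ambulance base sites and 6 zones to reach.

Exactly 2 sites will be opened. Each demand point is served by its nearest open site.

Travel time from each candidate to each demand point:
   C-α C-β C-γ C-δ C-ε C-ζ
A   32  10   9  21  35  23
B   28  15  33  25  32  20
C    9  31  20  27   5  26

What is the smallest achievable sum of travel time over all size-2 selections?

77

Open {A, C}.
  C-α→C 9, C-β→A 10, C-γ→A 9, C-δ→A 21, C-ε→C 5, C-ζ→A 23  ⇒ total 77.
Compare {B, C}: total 94.
Compare {A, B}: total 120.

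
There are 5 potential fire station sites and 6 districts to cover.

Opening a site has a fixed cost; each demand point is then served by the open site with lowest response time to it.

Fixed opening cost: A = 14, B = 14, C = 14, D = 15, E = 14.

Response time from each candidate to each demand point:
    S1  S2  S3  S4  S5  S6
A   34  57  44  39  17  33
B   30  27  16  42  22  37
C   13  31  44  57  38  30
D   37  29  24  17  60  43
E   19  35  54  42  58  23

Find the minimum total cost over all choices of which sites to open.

Open {B, D, E}: assign each demand point to its cheapest open site.
  S1→E 19, S2→B 27, S3→B 16, S4→D 17, S5→B 22, S6→E 23
  response time 124, fixed 43 → total 167.
Compare {B, C, D}: response time 125 + fixed 43 = 168.
Compare {A, D, E}: response time 129 + fixed 43 = 172.
Compare {A, C, D}: response time 130 + fixed 43 = 173.
All other subsets cost ≥ 168. Minimum total cost: 167.

167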